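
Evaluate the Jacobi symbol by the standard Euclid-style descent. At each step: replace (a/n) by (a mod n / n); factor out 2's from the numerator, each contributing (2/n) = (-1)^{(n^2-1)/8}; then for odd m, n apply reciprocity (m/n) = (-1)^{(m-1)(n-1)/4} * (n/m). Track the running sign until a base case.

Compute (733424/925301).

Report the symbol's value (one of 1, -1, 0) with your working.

factor out 2^4: 733424 = 2^4·45839; with 925301 mod 8 = 5, (2/925301) = -1; sign now +1; continue with (45839/925301)
flip (45839/925301) -> (925301/45839): both odd, 45839 mod 4 = 3, 925301 mod 4 = 1, so the flip contributes +1; sign now +1
(925301/45839): 925301 mod 45839 = 8521, so (925301/45839) = (8521/45839)
flip (8521/45839) -> (45839/8521): both odd, 8521 mod 4 = 1, 45839 mod 4 = 3, so the flip contributes +1; sign now +1
(45839/8521): 45839 mod 8521 = 3234, so (45839/8521) = (3234/8521)
factor out 2^1: 3234 = 2^1·1617; with 8521 mod 8 = 1, (2/8521) = +1; sign now +1; continue with (1617/8521)
flip (1617/8521) -> (8521/1617): both odd, 1617 mod 4 = 1, 8521 mod 4 = 1, so the flip contributes +1; sign now +1
(8521/1617): 8521 mod 1617 = 436, so (8521/1617) = (436/1617)
factor out 2^2: 436 = 2^2·109; with 1617 mod 8 = 1, (2/1617) = +1; sign now +1; continue with (109/1617)
flip (109/1617) -> (1617/109): both odd, 109 mod 4 = 1, 1617 mod 4 = 1, so the flip contributes +1; sign now +1
(1617/109): 1617 mod 109 = 91, so (1617/109) = (91/109)
flip (91/109) -> (109/91): both odd, 91 mod 4 = 3, 109 mod 4 = 1, so the flip contributes +1; sign now +1
(109/91): 109 mod 91 = 18, so (109/91) = (18/91)
factor out 2^1: 18 = 2^1·9; with 91 mod 8 = 3, (2/91) = -1; sign now -1; continue with (9/91)
flip (9/91) -> (91/9): both odd, 9 mod 4 = 1, 91 mod 4 = 3, so the flip contributes +1; sign now -1
(91/9): 91 mod 9 = 1, so (91/9) = (1/9)
reached (1/9) = 1, so the symbol is -1

-1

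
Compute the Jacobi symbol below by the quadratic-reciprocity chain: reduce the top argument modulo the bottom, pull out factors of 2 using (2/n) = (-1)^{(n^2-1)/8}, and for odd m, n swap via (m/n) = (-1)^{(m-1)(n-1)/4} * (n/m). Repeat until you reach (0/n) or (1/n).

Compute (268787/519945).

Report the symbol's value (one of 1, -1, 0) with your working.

reciprocity: (268787/519945) = +1·(519945/268787) since 268787 mod 4 = 3, 519945 mod 4 = 1; sign now +1
(519945/268787) = (251158/268787)   [reduce mod 268787]
251158 = 2^1·125579; (2/268787) = -1 since 268787 mod 8 = 3, so (251158/268787) = (-1)^1·(125579/268787); sign now -1
reciprocity: (125579/268787) = -1·(268787/125579) since 125579 mod 4 = 3, 268787 mod 4 = 3; sign now +1
(268787/125579) = (17629/125579)   [reduce mod 125579]
reciprocity: (17629/125579) = +1·(125579/17629) since 17629 mod 4 = 1, 125579 mod 4 = 3; sign now +1
(125579/17629) = (2176/17629)   [reduce mod 17629]
2176 = 2^7·17; (2/17629) = -1 since 17629 mod 8 = 5, so (2176/17629) = (-1)^7·(17/17629); sign now -1
reciprocity: (17/17629) = +1·(17629/17) since 17 mod 4 = 1, 17629 mod 4 = 1; sign now -1
(17629/17) = (0/17)   [reduce mod 17]
(0/17) = 0   [gcd(a, n) > 1]; final value = 0

0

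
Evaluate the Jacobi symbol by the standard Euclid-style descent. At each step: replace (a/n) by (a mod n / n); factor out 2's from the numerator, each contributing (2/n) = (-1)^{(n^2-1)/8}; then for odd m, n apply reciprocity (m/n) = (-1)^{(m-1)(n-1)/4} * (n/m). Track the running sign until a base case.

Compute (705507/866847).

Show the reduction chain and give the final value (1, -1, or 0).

0

reciprocity: (705507/866847) = -1·(866847/705507) since 705507 mod 4 = 3, 866847 mod 4 = 3; sign now -1
(866847/705507) = (161340/705507)   [reduce mod 705507]
161340 = 2^2·40335; (2/705507) = -1 since 705507 mod 8 = 3, so (161340/705507) = (-1)^2·(40335/705507); sign now -1
reciprocity: (40335/705507) = -1·(705507/40335) since 40335 mod 4 = 3, 705507 mod 4 = 3; sign now +1
(705507/40335) = (19812/40335)   [reduce mod 40335]
19812 = 2^2·4953; (2/40335) = +1 since 40335 mod 8 = 7, so (19812/40335) = (+1)^2·(4953/40335); sign now +1
reciprocity: (4953/40335) = +1·(40335/4953) since 4953 mod 4 = 1, 40335 mod 4 = 3; sign now +1
(40335/4953) = (711/4953)   [reduce mod 4953]
reciprocity: (711/4953) = +1·(4953/711) since 711 mod 4 = 3, 4953 mod 4 = 1; sign now +1
(4953/711) = (687/711)   [reduce mod 711]
reciprocity: (687/711) = -1·(711/687) since 687 mod 4 = 3, 711 mod 4 = 3; sign now -1
(711/687) = (24/687)   [reduce mod 687]
24 = 2^3·3; (2/687) = +1 since 687 mod 8 = 7, so (24/687) = (+1)^3·(3/687); sign now -1
reciprocity: (3/687) = -1·(687/3) since 3 mod 4 = 3, 687 mod 4 = 3; sign now +1
(687/3) = (0/3)   [reduce mod 3]
(0/3) = 0   [gcd(a, n) > 1]; final value = 0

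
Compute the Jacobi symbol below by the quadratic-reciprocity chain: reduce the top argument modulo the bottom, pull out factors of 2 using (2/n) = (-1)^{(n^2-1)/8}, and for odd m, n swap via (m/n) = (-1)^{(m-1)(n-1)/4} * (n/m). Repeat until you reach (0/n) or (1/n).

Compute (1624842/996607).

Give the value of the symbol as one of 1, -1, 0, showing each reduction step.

(1624842/996607) = (628235/996607)   [reduce mod 996607]
reciprocity: (628235/996607) = -1·(996607/628235) since 628235 mod 4 = 3, 996607 mod 4 = 3; sign now -1
(996607/628235) = (368372/628235)   [reduce mod 628235]
368372 = 2^2·92093; (2/628235) = -1 since 628235 mod 8 = 3, so (368372/628235) = (-1)^2·(92093/628235); sign now -1
reciprocity: (92093/628235) = +1·(628235/92093) since 92093 mod 4 = 1, 628235 mod 4 = 3; sign now -1
(628235/92093) = (75677/92093)   [reduce mod 92093]
reciprocity: (75677/92093) = +1·(92093/75677) since 75677 mod 4 = 1, 92093 mod 4 = 1; sign now -1
(92093/75677) = (16416/75677)   [reduce mod 75677]
16416 = 2^5·513; (2/75677) = -1 since 75677 mod 8 = 5, so (16416/75677) = (-1)^5·(513/75677); sign now +1
reciprocity: (513/75677) = +1·(75677/513) since 513 mod 4 = 1, 75677 mod 4 = 1; sign now +1
(75677/513) = (266/513)   [reduce mod 513]
266 = 2^1·133; (2/513) = +1 since 513 mod 8 = 1, so (266/513) = (+1)^1·(133/513); sign now +1
reciprocity: (133/513) = +1·(513/133) since 133 mod 4 = 1, 513 mod 4 = 1; sign now +1
(513/133) = (114/133)   [reduce mod 133]
114 = 2^1·57; (2/133) = -1 since 133 mod 8 = 5, so (114/133) = (-1)^1·(57/133); sign now -1
reciprocity: (57/133) = +1·(133/57) since 57 mod 4 = 1, 133 mod 4 = 1; sign now -1
(133/57) = (19/57)   [reduce mod 57]
reciprocity: (19/57) = +1·(57/19) since 19 mod 4 = 3, 57 mod 4 = 1; sign now -1
(57/19) = (0/19)   [reduce mod 19]
(0/19) = 0   [gcd(a, n) > 1]; final value = 0

0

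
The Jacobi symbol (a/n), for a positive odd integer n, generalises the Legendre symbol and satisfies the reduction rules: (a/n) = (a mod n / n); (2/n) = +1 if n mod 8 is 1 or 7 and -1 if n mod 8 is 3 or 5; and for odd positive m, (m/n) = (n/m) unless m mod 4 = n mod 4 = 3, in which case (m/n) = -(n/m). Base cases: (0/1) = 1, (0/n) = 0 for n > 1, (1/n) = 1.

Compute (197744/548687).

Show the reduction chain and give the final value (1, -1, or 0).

factor out 2^4: 197744 = 2^4·12359; with 548687 mod 8 = 7, (2/548687) = +1; sign now +1; continue with (12359/548687)
flip (12359/548687) -> (548687/12359): both odd, 12359 mod 4 = 3, 548687 mod 4 = 3, so the flip contributes -1; sign now -1
(548687/12359): 548687 mod 12359 = 4891, so (548687/12359) = (4891/12359)
flip (4891/12359) -> (12359/4891): both odd, 4891 mod 4 = 3, 12359 mod 4 = 3, so the flip contributes -1; sign now +1
(12359/4891): 12359 mod 4891 = 2577, so (12359/4891) = (2577/4891)
flip (2577/4891) -> (4891/2577): both odd, 2577 mod 4 = 1, 4891 mod 4 = 3, so the flip contributes +1; sign now +1
(4891/2577): 4891 mod 2577 = 2314, so (4891/2577) = (2314/2577)
factor out 2^1: 2314 = 2^1·1157; with 2577 mod 8 = 1, (2/2577) = +1; sign now +1; continue with (1157/2577)
flip (1157/2577) -> (2577/1157): both odd, 1157 mod 4 = 1, 2577 mod 4 = 1, so the flip contributes +1; sign now +1
(2577/1157): 2577 mod 1157 = 263, so (2577/1157) = (263/1157)
flip (263/1157) -> (1157/263): both odd, 263 mod 4 = 3, 1157 mod 4 = 1, so the flip contributes +1; sign now +1
(1157/263): 1157 mod 263 = 105, so (1157/263) = (105/263)
flip (105/263) -> (263/105): both odd, 105 mod 4 = 1, 263 mod 4 = 3, so the flip contributes +1; sign now +1
(263/105): 263 mod 105 = 53, so (263/105) = (53/105)
flip (53/105) -> (105/53): both odd, 53 mod 4 = 1, 105 mod 4 = 1, so the flip contributes +1; sign now +1
(105/53): 105 mod 53 = 52, so (105/53) = (52/53)
factor out 2^2: 52 = 2^2·13; with 53 mod 8 = 5, (2/53) = -1; sign now +1; continue with (13/53)
flip (13/53) -> (53/13): both odd, 13 mod 4 = 1, 53 mod 4 = 1, so the flip contributes +1; sign now +1
(53/13): 53 mod 13 = 1, so (53/13) = (1/13)
reached (1/13) = 1, so the symbol is +1

1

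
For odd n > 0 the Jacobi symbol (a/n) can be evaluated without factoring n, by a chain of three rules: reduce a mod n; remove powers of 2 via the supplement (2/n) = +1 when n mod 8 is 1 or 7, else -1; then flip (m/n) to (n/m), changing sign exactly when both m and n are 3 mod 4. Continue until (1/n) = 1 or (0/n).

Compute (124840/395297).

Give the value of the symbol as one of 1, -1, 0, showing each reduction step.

124840 = 2^3·15605; (2/395297) = +1 since 395297 mod 8 = 1, so (124840/395297) = (+1)^3·(15605/395297); sign now +1
reciprocity: (15605/395297) = +1·(395297/15605) since 15605 mod 4 = 1, 395297 mod 4 = 1; sign now +1
(395297/15605) = (5172/15605)   [reduce mod 15605]
5172 = 2^2·1293; (2/15605) = -1 since 15605 mod 8 = 5, so (5172/15605) = (-1)^2·(1293/15605); sign now +1
reciprocity: (1293/15605) = +1·(15605/1293) since 1293 mod 4 = 1, 15605 mod 4 = 1; sign now +1
(15605/1293) = (89/1293)   [reduce mod 1293]
reciprocity: (89/1293) = +1·(1293/89) since 89 mod 4 = 1, 1293 mod 4 = 1; sign now +1
(1293/89) = (47/89)   [reduce mod 89]
reciprocity: (47/89) = +1·(89/47) since 47 mod 4 = 3, 89 mod 4 = 1; sign now +1
(89/47) = (42/47)   [reduce mod 47]
42 = 2^1·21; (2/47) = +1 since 47 mod 8 = 7, so (42/47) = (+1)^1·(21/47); sign now +1
reciprocity: (21/47) = +1·(47/21) since 21 mod 4 = 1, 47 mod 4 = 3; sign now +1
(47/21) = (5/21)   [reduce mod 21]
reciprocity: (5/21) = +1·(21/5) since 5 mod 4 = 1, 21 mod 4 = 1; sign now +1
(21/5) = (1/5)   [reduce mod 5]
(1/5) = 1; final value = sign = +1

1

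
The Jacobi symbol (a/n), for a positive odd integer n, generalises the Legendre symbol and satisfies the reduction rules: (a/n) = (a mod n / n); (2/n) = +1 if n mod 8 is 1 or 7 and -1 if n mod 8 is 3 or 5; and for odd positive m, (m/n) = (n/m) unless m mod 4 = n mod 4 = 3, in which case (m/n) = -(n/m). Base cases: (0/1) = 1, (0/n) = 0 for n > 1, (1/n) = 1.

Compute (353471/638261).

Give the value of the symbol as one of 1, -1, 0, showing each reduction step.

1

reciprocity: (353471/638261) = +1·(638261/353471) since 353471 mod 4 = 3, 638261 mod 4 = 1; sign now +1
(638261/353471) = (284790/353471)   [reduce mod 353471]
284790 = 2^1·142395; (2/353471) = +1 since 353471 mod 8 = 7, so (284790/353471) = (+1)^1·(142395/353471); sign now +1
reciprocity: (142395/353471) = -1·(353471/142395) since 142395 mod 4 = 3, 353471 mod 4 = 3; sign now -1
(353471/142395) = (68681/142395)   [reduce mod 142395]
reciprocity: (68681/142395) = +1·(142395/68681) since 68681 mod 4 = 1, 142395 mod 4 = 3; sign now -1
(142395/68681) = (5033/68681)   [reduce mod 68681]
reciprocity: (5033/68681) = +1·(68681/5033) since 5033 mod 4 = 1, 68681 mod 4 = 1; sign now -1
(68681/5033) = (3252/5033)   [reduce mod 5033]
3252 = 2^2·813; (2/5033) = +1 since 5033 mod 8 = 1, so (3252/5033) = (+1)^2·(813/5033); sign now -1
reciprocity: (813/5033) = +1·(5033/813) since 813 mod 4 = 1, 5033 mod 4 = 1; sign now -1
(5033/813) = (155/813)   [reduce mod 813]
reciprocity: (155/813) = +1·(813/155) since 155 mod 4 = 3, 813 mod 4 = 1; sign now -1
(813/155) = (38/155)   [reduce mod 155]
38 = 2^1·19; (2/155) = -1 since 155 mod 8 = 3, so (38/155) = (-1)^1·(19/155); sign now +1
reciprocity: (19/155) = -1·(155/19) since 19 mod 4 = 3, 155 mod 4 = 3; sign now -1
(155/19) = (3/19)   [reduce mod 19]
reciprocity: (3/19) = -1·(19/3) since 3 mod 4 = 3, 19 mod 4 = 3; sign now +1
(19/3) = (1/3)   [reduce mod 3]
(1/3) = 1; final value = sign = +1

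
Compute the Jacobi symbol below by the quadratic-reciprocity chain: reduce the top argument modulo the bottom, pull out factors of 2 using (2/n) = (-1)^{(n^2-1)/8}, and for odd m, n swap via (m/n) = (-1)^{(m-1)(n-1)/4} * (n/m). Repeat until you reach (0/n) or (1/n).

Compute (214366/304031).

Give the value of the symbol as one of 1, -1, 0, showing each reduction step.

214366 = 2^1·107183; (2/304031) = +1 since 304031 mod 8 = 7, so (214366/304031) = (+1)^1·(107183/304031); sign now +1
reciprocity: (107183/304031) = -1·(304031/107183) since 107183 mod 4 = 3, 304031 mod 4 = 3; sign now -1
(304031/107183) = (89665/107183)   [reduce mod 107183]
reciprocity: (89665/107183) = +1·(107183/89665) since 89665 mod 4 = 1, 107183 mod 4 = 3; sign now -1
(107183/89665) = (17518/89665)   [reduce mod 89665]
17518 = 2^1·8759; (2/89665) = +1 since 89665 mod 8 = 1, so (17518/89665) = (+1)^1·(8759/89665); sign now -1
reciprocity: (8759/89665) = +1·(89665/8759) since 8759 mod 4 = 3, 89665 mod 4 = 1; sign now -1
(89665/8759) = (2075/8759)   [reduce mod 8759]
reciprocity: (2075/8759) = -1·(8759/2075) since 2075 mod 4 = 3, 8759 mod 4 = 3; sign now +1
(8759/2075) = (459/2075)   [reduce mod 2075]
reciprocity: (459/2075) = -1·(2075/459) since 459 mod 4 = 3, 2075 mod 4 = 3; sign now -1
(2075/459) = (239/459)   [reduce mod 459]
reciprocity: (239/459) = -1·(459/239) since 239 mod 4 = 3, 459 mod 4 = 3; sign now +1
(459/239) = (220/239)   [reduce mod 239]
220 = 2^2·55; (2/239) = +1 since 239 mod 8 = 7, so (220/239) = (+1)^2·(55/239); sign now +1
reciprocity: (55/239) = -1·(239/55) since 55 mod 4 = 3, 239 mod 4 = 3; sign now -1
(239/55) = (19/55)   [reduce mod 55]
reciprocity: (19/55) = -1·(55/19) since 19 mod 4 = 3, 55 mod 4 = 3; sign now +1
(55/19) = (17/19)   [reduce mod 19]
reciprocity: (17/19) = +1·(19/17) since 17 mod 4 = 1, 19 mod 4 = 3; sign now +1
(19/17) = (2/17)   [reduce mod 17]
2 = 2^1·1; (2/17) = +1 since 17 mod 8 = 1, so (2/17) = (+1)^1·(1/17); sign now +1
(1/17) = 1; final value = sign = +1

1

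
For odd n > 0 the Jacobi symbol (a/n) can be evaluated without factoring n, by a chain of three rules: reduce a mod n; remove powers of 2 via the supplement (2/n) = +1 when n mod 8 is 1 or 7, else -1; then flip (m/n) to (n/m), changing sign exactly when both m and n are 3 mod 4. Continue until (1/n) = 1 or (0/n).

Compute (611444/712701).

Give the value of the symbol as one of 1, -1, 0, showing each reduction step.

611444 = 2^2·152861; (2/712701) = -1 since 712701 mod 8 = 5, so (611444/712701) = (-1)^2·(152861/712701); sign now +1
reciprocity: (152861/712701) = +1·(712701/152861) since 152861 mod 4 = 1, 712701 mod 4 = 1; sign now +1
(712701/152861) = (101257/152861)   [reduce mod 152861]
reciprocity: (101257/152861) = +1·(152861/101257) since 101257 mod 4 = 1, 152861 mod 4 = 1; sign now +1
(152861/101257) = (51604/101257)   [reduce mod 101257]
51604 = 2^2·12901; (2/101257) = +1 since 101257 mod 8 = 1, so (51604/101257) = (+1)^2·(12901/101257); sign now +1
reciprocity: (12901/101257) = +1·(101257/12901) since 12901 mod 4 = 1, 101257 mod 4 = 1; sign now +1
(101257/12901) = (10950/12901)   [reduce mod 12901]
10950 = 2^1·5475; (2/12901) = -1 since 12901 mod 8 = 5, so (10950/12901) = (-1)^1·(5475/12901); sign now -1
reciprocity: (5475/12901) = +1·(12901/5475) since 5475 mod 4 = 3, 12901 mod 4 = 1; sign now -1
(12901/5475) = (1951/5475)   [reduce mod 5475]
reciprocity: (1951/5475) = -1·(5475/1951) since 1951 mod 4 = 3, 5475 mod 4 = 3; sign now +1
(5475/1951) = (1573/1951)   [reduce mod 1951]
reciprocity: (1573/1951) = +1·(1951/1573) since 1573 mod 4 = 1, 1951 mod 4 = 3; sign now +1
(1951/1573) = (378/1573)   [reduce mod 1573]
378 = 2^1·189; (2/1573) = -1 since 1573 mod 8 = 5, so (378/1573) = (-1)^1·(189/1573); sign now -1
reciprocity: (189/1573) = +1·(1573/189) since 189 mod 4 = 1, 1573 mod 4 = 1; sign now -1
(1573/189) = (61/189)   [reduce mod 189]
reciprocity: (61/189) = +1·(189/61) since 61 mod 4 = 1, 189 mod 4 = 1; sign now -1
(189/61) = (6/61)   [reduce mod 61]
6 = 2^1·3; (2/61) = -1 since 61 mod 8 = 5, so (6/61) = (-1)^1·(3/61); sign now +1
reciprocity: (3/61) = +1·(61/3) since 3 mod 4 = 3, 61 mod 4 = 1; sign now +1
(61/3) = (1/3)   [reduce mod 3]
(1/3) = 1; final value = sign = +1

1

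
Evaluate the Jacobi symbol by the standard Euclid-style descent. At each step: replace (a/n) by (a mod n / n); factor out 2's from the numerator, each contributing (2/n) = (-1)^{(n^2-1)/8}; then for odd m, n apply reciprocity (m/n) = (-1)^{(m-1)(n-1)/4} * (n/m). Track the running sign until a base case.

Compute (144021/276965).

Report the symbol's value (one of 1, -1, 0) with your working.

-1

reciprocity: (144021/276965) = +1·(276965/144021) since 144021 mod 4 = 1, 276965 mod 4 = 1; sign now +1
(276965/144021) = (132944/144021)   [reduce mod 144021]
132944 = 2^4·8309; (2/144021) = -1 since 144021 mod 8 = 5, so (132944/144021) = (-1)^4·(8309/144021); sign now +1
reciprocity: (8309/144021) = +1·(144021/8309) since 8309 mod 4 = 1, 144021 mod 4 = 1; sign now +1
(144021/8309) = (2768/8309)   [reduce mod 8309]
2768 = 2^4·173; (2/8309) = -1 since 8309 mod 8 = 5, so (2768/8309) = (-1)^4·(173/8309); sign now +1
reciprocity: (173/8309) = +1·(8309/173) since 173 mod 4 = 1, 8309 mod 4 = 1; sign now +1
(8309/173) = (5/173)   [reduce mod 173]
reciprocity: (5/173) = +1·(173/5) since 5 mod 4 = 1, 173 mod 4 = 1; sign now +1
(173/5) = (3/5)   [reduce mod 5]
reciprocity: (3/5) = +1·(5/3) since 3 mod 4 = 3, 5 mod 4 = 1; sign now +1
(5/3) = (2/3)   [reduce mod 3]
2 = 2^1·1; (2/3) = -1 since 3 mod 8 = 3, so (2/3) = (-1)^1·(1/3); sign now -1
(1/3) = 1; final value = sign = -1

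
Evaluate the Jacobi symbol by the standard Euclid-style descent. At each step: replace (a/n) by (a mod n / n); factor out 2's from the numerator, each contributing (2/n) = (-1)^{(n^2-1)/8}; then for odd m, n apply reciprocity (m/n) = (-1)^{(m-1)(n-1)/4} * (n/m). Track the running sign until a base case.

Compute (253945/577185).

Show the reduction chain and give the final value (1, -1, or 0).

reciprocity: (253945/577185) = +1·(577185/253945) since 253945 mod 4 = 1, 577185 mod 4 = 1; sign now +1
(577185/253945) = (69295/253945)   [reduce mod 253945]
reciprocity: (69295/253945) = +1·(253945/69295) since 69295 mod 4 = 3, 253945 mod 4 = 1; sign now +1
(253945/69295) = (46060/69295)   [reduce mod 69295]
46060 = 2^2·11515; (2/69295) = +1 since 69295 mod 8 = 7, so (46060/69295) = (+1)^2·(11515/69295); sign now +1
reciprocity: (11515/69295) = -1·(69295/11515) since 11515 mod 4 = 3, 69295 mod 4 = 3; sign now -1
(69295/11515) = (205/11515)   [reduce mod 11515]
reciprocity: (205/11515) = +1·(11515/205) since 205 mod 4 = 1, 11515 mod 4 = 3; sign now -1
(11515/205) = (35/205)   [reduce mod 205]
reciprocity: (35/205) = +1·(205/35) since 35 mod 4 = 3, 205 mod 4 = 1; sign now -1
(205/35) = (30/35)   [reduce mod 35]
30 = 2^1·15; (2/35) = -1 since 35 mod 8 = 3, so (30/35) = (-1)^1·(15/35); sign now +1
reciprocity: (15/35) = -1·(35/15) since 15 mod 4 = 3, 35 mod 4 = 3; sign now -1
(35/15) = (5/15)   [reduce mod 15]
reciprocity: (5/15) = +1·(15/5) since 5 mod 4 = 1, 15 mod 4 = 3; sign now -1
(15/5) = (0/5)   [reduce mod 5]
(0/5) = 0   [gcd(a, n) > 1]; final value = 0

0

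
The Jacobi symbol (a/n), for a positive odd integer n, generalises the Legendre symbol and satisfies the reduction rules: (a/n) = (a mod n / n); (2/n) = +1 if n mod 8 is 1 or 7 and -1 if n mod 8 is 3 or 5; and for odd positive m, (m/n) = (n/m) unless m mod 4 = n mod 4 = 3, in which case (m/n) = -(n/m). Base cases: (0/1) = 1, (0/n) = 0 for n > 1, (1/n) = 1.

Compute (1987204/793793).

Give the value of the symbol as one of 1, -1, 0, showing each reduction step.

1

(1987204/793793): 1987204 mod 793793 = 399618, so (1987204/793793) = (399618/793793)
factor out 2^1: 399618 = 2^1·199809; with 793793 mod 8 = 1, (2/793793) = +1; sign now +1; continue with (199809/793793)
flip (199809/793793) -> (793793/199809): both odd, 199809 mod 4 = 1, 793793 mod 4 = 1, so the flip contributes +1; sign now +1
(793793/199809): 793793 mod 199809 = 194366, so (793793/199809) = (194366/199809)
factor out 2^1: 194366 = 2^1·97183; with 199809 mod 8 = 1, (2/199809) = +1; sign now +1; continue with (97183/199809)
flip (97183/199809) -> (199809/97183): both odd, 97183 mod 4 = 3, 199809 mod 4 = 1, so the flip contributes +1; sign now +1
(199809/97183): 199809 mod 97183 = 5443, so (199809/97183) = (5443/97183)
flip (5443/97183) -> (97183/5443): both odd, 5443 mod 4 = 3, 97183 mod 4 = 3, so the flip contributes -1; sign now -1
(97183/5443): 97183 mod 5443 = 4652, so (97183/5443) = (4652/5443)
factor out 2^2: 4652 = 2^2·1163; with 5443 mod 8 = 3, (2/5443) = -1; sign now -1; continue with (1163/5443)
flip (1163/5443) -> (5443/1163): both odd, 1163 mod 4 = 3, 5443 mod 4 = 3, so the flip contributes -1; sign now +1
(5443/1163): 5443 mod 1163 = 791, so (5443/1163) = (791/1163)
flip (791/1163) -> (1163/791): both odd, 791 mod 4 = 3, 1163 mod 4 = 3, so the flip contributes -1; sign now -1
(1163/791): 1163 mod 791 = 372, so (1163/791) = (372/791)
factor out 2^2: 372 = 2^2·93; with 791 mod 8 = 7, (2/791) = +1; sign now -1; continue with (93/791)
flip (93/791) -> (791/93): both odd, 93 mod 4 = 1, 791 mod 4 = 3, so the flip contributes +1; sign now -1
(791/93): 791 mod 93 = 47, so (791/93) = (47/93)
flip (47/93) -> (93/47): both odd, 47 mod 4 = 3, 93 mod 4 = 1, so the flip contributes +1; sign now -1
(93/47): 93 mod 47 = 46, so (93/47) = (46/47)
factor out 2^1: 46 = 2^1·23; with 47 mod 8 = 7, (2/47) = +1; sign now -1; continue with (23/47)
flip (23/47) -> (47/23): both odd, 23 mod 4 = 3, 47 mod 4 = 3, so the flip contributes -1; sign now +1
(47/23): 47 mod 23 = 1, so (47/23) = (1/23)
reached (1/23) = 1, so the symbol is +1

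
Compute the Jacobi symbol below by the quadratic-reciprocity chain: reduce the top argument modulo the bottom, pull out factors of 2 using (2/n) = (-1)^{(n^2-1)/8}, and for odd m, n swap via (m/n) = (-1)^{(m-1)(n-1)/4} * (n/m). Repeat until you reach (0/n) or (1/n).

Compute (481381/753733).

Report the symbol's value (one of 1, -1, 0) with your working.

flip (481381/753733) -> (753733/481381): both odd, 481381 mod 4 = 1, 753733 mod 4 = 1, so the flip contributes +1; sign now +1
(753733/481381): 753733 mod 481381 = 272352, so (753733/481381) = (272352/481381)
factor out 2^5: 272352 = 2^5·8511; with 481381 mod 8 = 5, (2/481381) = -1; sign now -1; continue with (8511/481381)
flip (8511/481381) -> (481381/8511): both odd, 8511 mod 4 = 3, 481381 mod 4 = 1, so the flip contributes +1; sign now -1
(481381/8511): 481381 mod 8511 = 4765, so (481381/8511) = (4765/8511)
flip (4765/8511) -> (8511/4765): both odd, 4765 mod 4 = 1, 8511 mod 4 = 3, so the flip contributes +1; sign now -1
(8511/4765): 8511 mod 4765 = 3746, so (8511/4765) = (3746/4765)
factor out 2^1: 3746 = 2^1·1873; with 4765 mod 8 = 5, (2/4765) = -1; sign now +1; continue with (1873/4765)
flip (1873/4765) -> (4765/1873): both odd, 1873 mod 4 = 1, 4765 mod 4 = 1, so the flip contributes +1; sign now +1
(4765/1873): 4765 mod 1873 = 1019, so (4765/1873) = (1019/1873)
flip (1019/1873) -> (1873/1019): both odd, 1019 mod 4 = 3, 1873 mod 4 = 1, so the flip contributes +1; sign now +1
(1873/1019): 1873 mod 1019 = 854, so (1873/1019) = (854/1019)
factor out 2^1: 854 = 2^1·427; with 1019 mod 8 = 3, (2/1019) = -1; sign now -1; continue with (427/1019)
flip (427/1019) -> (1019/427): both odd, 427 mod 4 = 3, 1019 mod 4 = 3, so the flip contributes -1; sign now +1
(1019/427): 1019 mod 427 = 165, so (1019/427) = (165/427)
flip (165/427) -> (427/165): both odd, 165 mod 4 = 1, 427 mod 4 = 3, so the flip contributes +1; sign now +1
(427/165): 427 mod 165 = 97, so (427/165) = (97/165)
flip (97/165) -> (165/97): both odd, 97 mod 4 = 1, 165 mod 4 = 1, so the flip contributes +1; sign now +1
(165/97): 165 mod 97 = 68, so (165/97) = (68/97)
factor out 2^2: 68 = 2^2·17; with 97 mod 8 = 1, (2/97) = +1; sign now +1; continue with (17/97)
flip (17/97) -> (97/17): both odd, 17 mod 4 = 1, 97 mod 4 = 1, so the flip contributes +1; sign now +1
(97/17): 97 mod 17 = 12, so (97/17) = (12/17)
factor out 2^2: 12 = 2^2·3; with 17 mod 8 = 1, (2/17) = +1; sign now +1; continue with (3/17)
flip (3/17) -> (17/3): both odd, 3 mod 4 = 3, 17 mod 4 = 1, so the flip contributes +1; sign now +1
(17/3): 17 mod 3 = 2, so (17/3) = (2/3)
factor out 2^1: 2 = 2^1·1; with 3 mod 8 = 3, (2/3) = -1; sign now -1; continue with (1/3)
reached (1/3) = 1, so the symbol is -1

-1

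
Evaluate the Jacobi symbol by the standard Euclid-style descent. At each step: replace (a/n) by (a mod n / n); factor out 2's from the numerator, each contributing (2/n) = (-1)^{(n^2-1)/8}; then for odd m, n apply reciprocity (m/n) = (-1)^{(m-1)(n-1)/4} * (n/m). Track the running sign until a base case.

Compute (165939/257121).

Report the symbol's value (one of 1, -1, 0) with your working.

0

reciprocity: (165939/257121) = +1·(257121/165939) since 165939 mod 4 = 3, 257121 mod 4 = 1; sign now +1
(257121/165939) = (91182/165939)   [reduce mod 165939]
91182 = 2^1·45591; (2/165939) = -1 since 165939 mod 8 = 3, so (91182/165939) = (-1)^1·(45591/165939); sign now -1
reciprocity: (45591/165939) = -1·(165939/45591) since 45591 mod 4 = 3, 165939 mod 4 = 3; sign now +1
(165939/45591) = (29166/45591)   [reduce mod 45591]
29166 = 2^1·14583; (2/45591) = +1 since 45591 mod 8 = 7, so (29166/45591) = (+1)^1·(14583/45591); sign now +1
reciprocity: (14583/45591) = -1·(45591/14583) since 14583 mod 4 = 3, 45591 mod 4 = 3; sign now -1
(45591/14583) = (1842/14583)   [reduce mod 14583]
1842 = 2^1·921; (2/14583) = +1 since 14583 mod 8 = 7, so (1842/14583) = (+1)^1·(921/14583); sign now -1
reciprocity: (921/14583) = +1·(14583/921) since 921 mod 4 = 1, 14583 mod 4 = 3; sign now -1
(14583/921) = (768/921)   [reduce mod 921]
768 = 2^8·3; (2/921) = +1 since 921 mod 8 = 1, so (768/921) = (+1)^8·(3/921); sign now -1
reciprocity: (3/921) = +1·(921/3) since 3 mod 4 = 3, 921 mod 4 = 1; sign now -1
(921/3) = (0/3)   [reduce mod 3]
(0/3) = 0   [gcd(a, n) > 1]; final value = 0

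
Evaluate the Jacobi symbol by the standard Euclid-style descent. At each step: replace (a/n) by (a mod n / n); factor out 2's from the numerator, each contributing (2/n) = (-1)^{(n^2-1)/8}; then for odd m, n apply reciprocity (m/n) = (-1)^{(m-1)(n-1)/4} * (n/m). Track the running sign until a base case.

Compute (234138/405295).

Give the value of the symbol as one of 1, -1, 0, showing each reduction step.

234138 = 2^1·117069; (2/405295) = +1 since 405295 mod 8 = 7, so (234138/405295) = (+1)^1·(117069/405295); sign now +1
reciprocity: (117069/405295) = +1·(405295/117069) since 117069 mod 4 = 1, 405295 mod 4 = 3; sign now +1
(405295/117069) = (54088/117069)   [reduce mod 117069]
54088 = 2^3·6761; (2/117069) = -1 since 117069 mod 8 = 5, so (54088/117069) = (-1)^3·(6761/117069); sign now -1
reciprocity: (6761/117069) = +1·(117069/6761) since 6761 mod 4 = 1, 117069 mod 4 = 1; sign now -1
(117069/6761) = (2132/6761)   [reduce mod 6761]
2132 = 2^2·533; (2/6761) = +1 since 6761 mod 8 = 1, so (2132/6761) = (+1)^2·(533/6761); sign now -1
reciprocity: (533/6761) = +1·(6761/533) since 533 mod 4 = 1, 6761 mod 4 = 1; sign now -1
(6761/533) = (365/533)   [reduce mod 533]
reciprocity: (365/533) = +1·(533/365) since 365 mod 4 = 1, 533 mod 4 = 1; sign now -1
(533/365) = (168/365)   [reduce mod 365]
168 = 2^3·21; (2/365) = -1 since 365 mod 8 = 5, so (168/365) = (-1)^3·(21/365); sign now +1
reciprocity: (21/365) = +1·(365/21) since 21 mod 4 = 1, 365 mod 4 = 1; sign now +1
(365/21) = (8/21)   [reduce mod 21]
8 = 2^3·1; (2/21) = -1 since 21 mod 8 = 5, so (8/21) = (-1)^3·(1/21); sign now -1
(1/21) = 1; final value = sign = -1

-1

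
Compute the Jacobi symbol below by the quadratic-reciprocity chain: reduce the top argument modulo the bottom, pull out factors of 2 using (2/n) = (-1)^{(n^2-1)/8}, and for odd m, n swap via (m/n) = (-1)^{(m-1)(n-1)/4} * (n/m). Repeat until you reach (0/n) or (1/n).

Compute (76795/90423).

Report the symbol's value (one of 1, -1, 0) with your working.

1

flip (76795/90423) -> (90423/76795): both odd, 76795 mod 4 = 3, 90423 mod 4 = 3, so the flip contributes -1; sign now -1
(90423/76795): 90423 mod 76795 = 13628, so (90423/76795) = (13628/76795)
factor out 2^2: 13628 = 2^2·3407; with 76795 mod 8 = 3, (2/76795) = -1; sign now -1; continue with (3407/76795)
flip (3407/76795) -> (76795/3407): both odd, 3407 mod 4 = 3, 76795 mod 4 = 3, so the flip contributes -1; sign now +1
(76795/3407): 76795 mod 3407 = 1841, so (76795/3407) = (1841/3407)
flip (1841/3407) -> (3407/1841): both odd, 1841 mod 4 = 1, 3407 mod 4 = 3, so the flip contributes +1; sign now +1
(3407/1841): 3407 mod 1841 = 1566, so (3407/1841) = (1566/1841)
factor out 2^1: 1566 = 2^1·783; with 1841 mod 8 = 1, (2/1841) = +1; sign now +1; continue with (783/1841)
flip (783/1841) -> (1841/783): both odd, 783 mod 4 = 3, 1841 mod 4 = 1, so the flip contributes +1; sign now +1
(1841/783): 1841 mod 783 = 275, so (1841/783) = (275/783)
flip (275/783) -> (783/275): both odd, 275 mod 4 = 3, 783 mod 4 = 3, so the flip contributes -1; sign now -1
(783/275): 783 mod 275 = 233, so (783/275) = (233/275)
flip (233/275) -> (275/233): both odd, 233 mod 4 = 1, 275 mod 4 = 3, so the flip contributes +1; sign now -1
(275/233): 275 mod 233 = 42, so (275/233) = (42/233)
factor out 2^1: 42 = 2^1·21; with 233 mod 8 = 1, (2/233) = +1; sign now -1; continue with (21/233)
flip (21/233) -> (233/21): both odd, 21 mod 4 = 1, 233 mod 4 = 1, so the flip contributes +1; sign now -1
(233/21): 233 mod 21 = 2, so (233/21) = (2/21)
factor out 2^1: 2 = 2^1·1; with 21 mod 8 = 5, (2/21) = -1; sign now +1; continue with (1/21)
reached (1/21) = 1, so the symbol is +1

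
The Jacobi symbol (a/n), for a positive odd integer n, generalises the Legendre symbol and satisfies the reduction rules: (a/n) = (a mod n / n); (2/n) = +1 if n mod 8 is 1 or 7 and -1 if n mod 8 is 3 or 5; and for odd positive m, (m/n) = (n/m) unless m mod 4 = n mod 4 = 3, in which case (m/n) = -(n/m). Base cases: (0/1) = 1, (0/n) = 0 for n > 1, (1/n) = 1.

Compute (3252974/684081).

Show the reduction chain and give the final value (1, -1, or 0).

(3252974/684081): 3252974 mod 684081 = 516650, so (3252974/684081) = (516650/684081)
factor out 2^1: 516650 = 2^1·258325; with 684081 mod 8 = 1, (2/684081) = +1; sign now +1; continue with (258325/684081)
flip (258325/684081) -> (684081/258325): both odd, 258325 mod 4 = 1, 684081 mod 4 = 1, so the flip contributes +1; sign now +1
(684081/258325): 684081 mod 258325 = 167431, so (684081/258325) = (167431/258325)
flip (167431/258325) -> (258325/167431): both odd, 167431 mod 4 = 3, 258325 mod 4 = 1, so the flip contributes +1; sign now +1
(258325/167431): 258325 mod 167431 = 90894, so (258325/167431) = (90894/167431)
factor out 2^1: 90894 = 2^1·45447; with 167431 mod 8 = 7, (2/167431) = +1; sign now +1; continue with (45447/167431)
flip (45447/167431) -> (167431/45447): both odd, 45447 mod 4 = 3, 167431 mod 4 = 3, so the flip contributes -1; sign now -1
(167431/45447): 167431 mod 45447 = 31090, so (167431/45447) = (31090/45447)
factor out 2^1: 31090 = 2^1·15545; with 45447 mod 8 = 7, (2/45447) = +1; sign now -1; continue with (15545/45447)
flip (15545/45447) -> (45447/15545): both odd, 15545 mod 4 = 1, 45447 mod 4 = 3, so the flip contributes +1; sign now -1
(45447/15545): 45447 mod 15545 = 14357, so (45447/15545) = (14357/15545)
flip (14357/15545) -> (15545/14357): both odd, 14357 mod 4 = 1, 15545 mod 4 = 1, so the flip contributes +1; sign now -1
(15545/14357): 15545 mod 14357 = 1188, so (15545/14357) = (1188/14357)
factor out 2^2: 1188 = 2^2·297; with 14357 mod 8 = 5, (2/14357) = -1; sign now -1; continue with (297/14357)
flip (297/14357) -> (14357/297): both odd, 297 mod 4 = 1, 14357 mod 4 = 1, so the flip contributes +1; sign now -1
(14357/297): 14357 mod 297 = 101, so (14357/297) = (101/297)
flip (101/297) -> (297/101): both odd, 101 mod 4 = 1, 297 mod 4 = 1, so the flip contributes +1; sign now -1
(297/101): 297 mod 101 = 95, so (297/101) = (95/101)
flip (95/101) -> (101/95): both odd, 95 mod 4 = 3, 101 mod 4 = 1, so the flip contributes +1; sign now -1
(101/95): 101 mod 95 = 6, so (101/95) = (6/95)
factor out 2^1: 6 = 2^1·3; with 95 mod 8 = 7, (2/95) = +1; sign now -1; continue with (3/95)
flip (3/95) -> (95/3): both odd, 3 mod 4 = 3, 95 mod 4 = 3, so the flip contributes -1; sign now +1
(95/3): 95 mod 3 = 2, so (95/3) = (2/3)
factor out 2^1: 2 = 2^1·1; with 3 mod 8 = 3, (2/3) = -1; sign now -1; continue with (1/3)
reached (1/3) = 1, so the symbol is -1

-1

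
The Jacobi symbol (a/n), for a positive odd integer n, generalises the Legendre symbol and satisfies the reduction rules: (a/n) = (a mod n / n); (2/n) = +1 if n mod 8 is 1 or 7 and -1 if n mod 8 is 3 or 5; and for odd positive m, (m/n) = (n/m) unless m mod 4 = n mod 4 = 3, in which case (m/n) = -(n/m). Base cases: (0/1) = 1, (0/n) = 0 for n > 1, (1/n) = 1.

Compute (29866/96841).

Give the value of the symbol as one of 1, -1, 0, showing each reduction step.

factor out 2^1: 29866 = 2^1·14933; with 96841 mod 8 = 1, (2/96841) = +1; sign now +1; continue with (14933/96841)
flip (14933/96841) -> (96841/14933): both odd, 14933 mod 4 = 1, 96841 mod 4 = 1, so the flip contributes +1; sign now +1
(96841/14933): 96841 mod 14933 = 7243, so (96841/14933) = (7243/14933)
flip (7243/14933) -> (14933/7243): both odd, 7243 mod 4 = 3, 14933 mod 4 = 1, so the flip contributes +1; sign now +1
(14933/7243): 14933 mod 7243 = 447, so (14933/7243) = (447/7243)
flip (447/7243) -> (7243/447): both odd, 447 mod 4 = 3, 7243 mod 4 = 3, so the flip contributes -1; sign now -1
(7243/447): 7243 mod 447 = 91, so (7243/447) = (91/447)
flip (91/447) -> (447/91): both odd, 91 mod 4 = 3, 447 mod 4 = 3, so the flip contributes -1; sign now +1
(447/91): 447 mod 91 = 83, so (447/91) = (83/91)
flip (83/91) -> (91/83): both odd, 83 mod 4 = 3, 91 mod 4 = 3, so the flip contributes -1; sign now -1
(91/83): 91 mod 83 = 8, so (91/83) = (8/83)
factor out 2^3: 8 = 2^3·1; with 83 mod 8 = 3, (2/83) = -1; sign now +1; continue with (1/83)
reached (1/83) = 1, so the symbol is +1

1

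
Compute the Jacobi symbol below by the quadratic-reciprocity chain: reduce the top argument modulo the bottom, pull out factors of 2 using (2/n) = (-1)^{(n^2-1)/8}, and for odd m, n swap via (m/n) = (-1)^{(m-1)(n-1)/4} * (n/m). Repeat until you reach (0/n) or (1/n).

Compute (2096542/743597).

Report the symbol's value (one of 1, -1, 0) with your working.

(2096542/743597) = (609348/743597)   [reduce mod 743597]
609348 = 2^2·152337; (2/743597) = -1 since 743597 mod 8 = 5, so (609348/743597) = (-1)^2·(152337/743597); sign now +1
reciprocity: (152337/743597) = +1·(743597/152337) since 152337 mod 4 = 1, 743597 mod 4 = 1; sign now +1
(743597/152337) = (134249/152337)   [reduce mod 152337]
reciprocity: (134249/152337) = +1·(152337/134249) since 134249 mod 4 = 1, 152337 mod 4 = 1; sign now +1
(152337/134249) = (18088/134249)   [reduce mod 134249]
18088 = 2^3·2261; (2/134249) = +1 since 134249 mod 8 = 1, so (18088/134249) = (+1)^3·(2261/134249); sign now +1
reciprocity: (2261/134249) = +1·(134249/2261) since 2261 mod 4 = 1, 134249 mod 4 = 1; sign now +1
(134249/2261) = (850/2261)   [reduce mod 2261]
850 = 2^1·425; (2/2261) = -1 since 2261 mod 8 = 5, so (850/2261) = (-1)^1·(425/2261); sign now -1
reciprocity: (425/2261) = +1·(2261/425) since 425 mod 4 = 1, 2261 mod 4 = 1; sign now -1
(2261/425) = (136/425)   [reduce mod 425]
136 = 2^3·17; (2/425) = +1 since 425 mod 8 = 1, so (136/425) = (+1)^3·(17/425); sign now -1
reciprocity: (17/425) = +1·(425/17) since 17 mod 4 = 1, 425 mod 4 = 1; sign now -1
(425/17) = (0/17)   [reduce mod 17]
(0/17) = 0   [gcd(a, n) > 1]; final value = 0

0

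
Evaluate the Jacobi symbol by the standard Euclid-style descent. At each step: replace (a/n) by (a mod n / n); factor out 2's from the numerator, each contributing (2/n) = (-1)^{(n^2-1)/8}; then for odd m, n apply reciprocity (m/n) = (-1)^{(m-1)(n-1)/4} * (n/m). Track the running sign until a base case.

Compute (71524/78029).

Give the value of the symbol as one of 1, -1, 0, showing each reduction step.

-1

71524 = 2^2·17881; (2/78029) = -1 since 78029 mod 8 = 5, so (71524/78029) = (-1)^2·(17881/78029); sign now +1
reciprocity: (17881/78029) = +1·(78029/17881) since 17881 mod 4 = 1, 78029 mod 4 = 1; sign now +1
(78029/17881) = (6505/17881)   [reduce mod 17881]
reciprocity: (6505/17881) = +1·(17881/6505) since 6505 mod 4 = 1, 17881 mod 4 = 1; sign now +1
(17881/6505) = (4871/6505)   [reduce mod 6505]
reciprocity: (4871/6505) = +1·(6505/4871) since 4871 mod 4 = 3, 6505 mod 4 = 1; sign now +1
(6505/4871) = (1634/4871)   [reduce mod 4871]
1634 = 2^1·817; (2/4871) = +1 since 4871 mod 8 = 7, so (1634/4871) = (+1)^1·(817/4871); sign now +1
reciprocity: (817/4871) = +1·(4871/817) since 817 mod 4 = 1, 4871 mod 4 = 3; sign now +1
(4871/817) = (786/817)   [reduce mod 817]
786 = 2^1·393; (2/817) = +1 since 817 mod 8 = 1, so (786/817) = (+1)^1·(393/817); sign now +1
reciprocity: (393/817) = +1·(817/393) since 393 mod 4 = 1, 817 mod 4 = 1; sign now +1
(817/393) = (31/393)   [reduce mod 393]
reciprocity: (31/393) = +1·(393/31) since 31 mod 4 = 3, 393 mod 4 = 1; sign now +1
(393/31) = (21/31)   [reduce mod 31]
reciprocity: (21/31) = +1·(31/21) since 21 mod 4 = 1, 31 mod 4 = 3; sign now +1
(31/21) = (10/21)   [reduce mod 21]
10 = 2^1·5; (2/21) = -1 since 21 mod 8 = 5, so (10/21) = (-1)^1·(5/21); sign now -1
reciprocity: (5/21) = +1·(21/5) since 5 mod 4 = 1, 21 mod 4 = 1; sign now -1
(21/5) = (1/5)   [reduce mod 5]
(1/5) = 1; final value = sign = -1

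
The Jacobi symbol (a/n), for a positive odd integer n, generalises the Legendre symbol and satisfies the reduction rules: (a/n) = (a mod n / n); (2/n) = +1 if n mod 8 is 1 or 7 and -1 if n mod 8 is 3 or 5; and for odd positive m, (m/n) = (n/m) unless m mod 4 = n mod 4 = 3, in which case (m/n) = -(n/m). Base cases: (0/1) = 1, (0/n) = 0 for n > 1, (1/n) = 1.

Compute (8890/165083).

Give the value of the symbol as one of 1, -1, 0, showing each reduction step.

factor out 2^1: 8890 = 2^1·4445; with 165083 mod 8 = 3, (2/165083) = -1; sign now -1; continue with (4445/165083)
flip (4445/165083) -> (165083/4445): both odd, 4445 mod 4 = 1, 165083 mod 4 = 3, so the flip contributes +1; sign now -1
(165083/4445): 165083 mod 4445 = 618, so (165083/4445) = (618/4445)
factor out 2^1: 618 = 2^1·309; with 4445 mod 8 = 5, (2/4445) = -1; sign now +1; continue with (309/4445)
flip (309/4445) -> (4445/309): both odd, 309 mod 4 = 1, 4445 mod 4 = 1, so the flip contributes +1; sign now +1
(4445/309): 4445 mod 309 = 119, so (4445/309) = (119/309)
flip (119/309) -> (309/119): both odd, 119 mod 4 = 3, 309 mod 4 = 1, so the flip contributes +1; sign now +1
(309/119): 309 mod 119 = 71, so (309/119) = (71/119)
flip (71/119) -> (119/71): both odd, 71 mod 4 = 3, 119 mod 4 = 3, so the flip contributes -1; sign now -1
(119/71): 119 mod 71 = 48, so (119/71) = (48/71)
factor out 2^4: 48 = 2^4·3; with 71 mod 8 = 7, (2/71) = +1; sign now -1; continue with (3/71)
flip (3/71) -> (71/3): both odd, 3 mod 4 = 3, 71 mod 4 = 3, so the flip contributes -1; sign now +1
(71/3): 71 mod 3 = 2, so (71/3) = (2/3)
factor out 2^1: 2 = 2^1·1; with 3 mod 8 = 3, (2/3) = -1; sign now -1; continue with (1/3)
reached (1/3) = 1, so the symbol is -1

-1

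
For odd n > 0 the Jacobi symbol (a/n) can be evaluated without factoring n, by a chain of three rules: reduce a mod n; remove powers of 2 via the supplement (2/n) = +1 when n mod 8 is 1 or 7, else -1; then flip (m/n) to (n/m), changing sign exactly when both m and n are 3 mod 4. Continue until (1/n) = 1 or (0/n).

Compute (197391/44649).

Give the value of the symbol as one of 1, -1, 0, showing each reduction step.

(197391/44649): 197391 mod 44649 = 18795, so (197391/44649) = (18795/44649)
flip (18795/44649) -> (44649/18795): both odd, 18795 mod 4 = 3, 44649 mod 4 = 1, so the flip contributes +1; sign now +1
(44649/18795): 44649 mod 18795 = 7059, so (44649/18795) = (7059/18795)
flip (7059/18795) -> (18795/7059): both odd, 7059 mod 4 = 3, 18795 mod 4 = 3, so the flip contributes -1; sign now -1
(18795/7059): 18795 mod 7059 = 4677, so (18795/7059) = (4677/7059)
flip (4677/7059) -> (7059/4677): both odd, 4677 mod 4 = 1, 7059 mod 4 = 3, so the flip contributes +1; sign now -1
(7059/4677): 7059 mod 4677 = 2382, so (7059/4677) = (2382/4677)
factor out 2^1: 2382 = 2^1·1191; with 4677 mod 8 = 5, (2/4677) = -1; sign now +1; continue with (1191/4677)
flip (1191/4677) -> (4677/1191): both odd, 1191 mod 4 = 3, 4677 mod 4 = 1, so the flip contributes +1; sign now +1
(4677/1191): 4677 mod 1191 = 1104, so (4677/1191) = (1104/1191)
factor out 2^4: 1104 = 2^4·69; with 1191 mod 8 = 7, (2/1191) = +1; sign now +1; continue with (69/1191)
flip (69/1191) -> (1191/69): both odd, 69 mod 4 = 1, 1191 mod 4 = 3, so the flip contributes +1; sign now +1
(1191/69): 1191 mod 69 = 18, so (1191/69) = (18/69)
factor out 2^1: 18 = 2^1·9; with 69 mod 8 = 5, (2/69) = -1; sign now -1; continue with (9/69)
flip (9/69) -> (69/9): both odd, 9 mod 4 = 1, 69 mod 4 = 1, so the flip contributes +1; sign now -1
(69/9): 69 mod 9 = 6, so (69/9) = (6/9)
factor out 2^1: 6 = 2^1·3; with 9 mod 8 = 1, (2/9) = +1; sign now -1; continue with (3/9)
flip (3/9) -> (9/3): both odd, 3 mod 4 = 3, 9 mod 4 = 1, so the flip contributes +1; sign now -1
(9/3): 9 mod 3 = 0, so (9/3) = (0/3)
reached (0/3); gcd(a, n) > 1, so (0/3) = 0 and the symbol is 0

0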